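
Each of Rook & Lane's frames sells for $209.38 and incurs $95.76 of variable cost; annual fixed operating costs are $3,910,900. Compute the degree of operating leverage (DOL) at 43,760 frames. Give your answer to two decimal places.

4.69

Total contribution margin = 43,760 × $113.62 = $4,972,011.20.
Operating income = contribution − fixed costs = $4,972,011.20 − $3,910,900 = $1,061,111.20.
DOL = contribution ÷ EBIT = $4,972,011.20 ÷ $1,061,111.20 = 4.6857.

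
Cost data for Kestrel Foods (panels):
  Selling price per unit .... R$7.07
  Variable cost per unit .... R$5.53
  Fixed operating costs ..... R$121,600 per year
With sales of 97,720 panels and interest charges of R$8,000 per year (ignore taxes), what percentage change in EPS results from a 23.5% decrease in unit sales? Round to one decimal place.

-169.3%

At 97,720 units, contribution = 97,720 × R$1.54 = R$150,488.80.
EBIT = R$150,488.80 − R$121,600 = R$28,888.80.
Interest = R$8,000.00, so EBIT − I = R$20,888.80.
Degree of combined leverage = contribution ÷ (EBIT − I) = R$150,488.80 ÷ R$20,888.80 = 7.2043.
%ΔEPS = DCL × %ΔSales = 7.2043 × -23.5% = -169.3%.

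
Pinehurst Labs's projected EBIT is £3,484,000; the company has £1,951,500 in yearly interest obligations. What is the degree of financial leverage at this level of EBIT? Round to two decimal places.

Annual interest charges come to £1,951,500.00.
Degree of financial leverage = EBIT / (EBIT − interest) = £3,484,000 / £1,532,500.00 = 2.2734.

2.27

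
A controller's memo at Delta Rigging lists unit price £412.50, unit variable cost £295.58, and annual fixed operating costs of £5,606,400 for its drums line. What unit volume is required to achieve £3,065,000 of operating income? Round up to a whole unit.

74,166 drums

Each unit contributes £412.50 − £295.58 = £116.92.
Need Q such that Q × £116.92 − £5,606,400 = £3,065,000, i.e. Q = £8,671,400 / £116.92 = 74,165.24 → 74,166.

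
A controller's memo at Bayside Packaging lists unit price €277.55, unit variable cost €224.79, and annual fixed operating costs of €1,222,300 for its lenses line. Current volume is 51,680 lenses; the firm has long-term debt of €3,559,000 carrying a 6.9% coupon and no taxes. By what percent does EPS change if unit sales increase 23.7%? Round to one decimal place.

Contribution at this volume is 51,680 × €52.76 = €2,726,636.80.
Subtracting fixed costs: EBIT = €2,726,636.80 − €1,222,300 = €1,504,336.80.
After interest of €245,571.00, pre-tax earnings = €1,258,765.80.
Degree of combined leverage = contribution ÷ (EBIT − I) = €2,726,636.80 ÷ €1,258,765.80 = 2.1661.
EPS therefore changes by 2.1661 × (+23.7%) = +51.3%.

+51.3%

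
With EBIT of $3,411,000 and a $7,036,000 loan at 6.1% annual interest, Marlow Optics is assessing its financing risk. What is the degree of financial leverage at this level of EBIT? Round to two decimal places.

Interest = $429,196.00.
Degree of financial leverage = EBIT / (EBIT − interest) = $3,411,000 / $2,981,804.00 = 1.1439.

1.14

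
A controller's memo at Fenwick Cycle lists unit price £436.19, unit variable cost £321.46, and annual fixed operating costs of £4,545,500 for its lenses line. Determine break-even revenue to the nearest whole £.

£17,281,458

CM per unit = £436.19 − £321.46 = £114.73; CM ratio = £114.73 / £436.19 = 0.2630.
Break-even revenue = fixed costs × price ÷ CM = £4,545,500 × £436.19 ÷ £114.73 = £17,281,458.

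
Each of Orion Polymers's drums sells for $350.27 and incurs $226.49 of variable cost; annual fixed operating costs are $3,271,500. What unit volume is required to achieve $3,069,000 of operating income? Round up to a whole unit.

51,224 drums

Contribution margin per unit = $350.27 − $226.49 = $123.78.
Required volume = (fixed costs + target profit) ÷ CM = ($3,271,500 + $3,069,000) ÷ $123.78 = 51,223.95, so 51,224 drums.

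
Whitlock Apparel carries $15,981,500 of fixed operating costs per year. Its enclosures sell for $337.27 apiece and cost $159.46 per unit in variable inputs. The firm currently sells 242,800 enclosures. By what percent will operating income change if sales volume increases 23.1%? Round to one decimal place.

+36.7%

Contribution at this volume is 242,800 × $177.81 = $43,172,268.00.
EBIT = $43,172,268.00 − $15,981,500 = $27,190,768.00.
Degree of operating leverage = $43,172,268.00 / $27,190,768.00 = 1.5878.
Operating income changes by 1.5878 × +23.1% = +36.7%.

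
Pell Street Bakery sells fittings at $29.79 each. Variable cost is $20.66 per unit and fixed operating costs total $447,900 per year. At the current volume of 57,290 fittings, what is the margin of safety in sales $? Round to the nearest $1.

$245,230

Contribution margin per unit = $29.79 − $20.66 = $9.13. Break-even units = $447,900 ÷ $9.13 = 49,058.05; break-even revenue = 49,058.05 × $29.79 = $1,461,439.32.
Current sales = 57,290 × $29.79 = $1,706,669.10.
Margin of safety = $1,706,669.10 − $1,461,439.32 = $245,230.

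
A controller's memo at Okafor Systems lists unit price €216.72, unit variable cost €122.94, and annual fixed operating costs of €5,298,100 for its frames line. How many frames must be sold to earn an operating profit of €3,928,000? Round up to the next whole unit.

Contribution margin per unit = €216.72 − €122.94 = €93.78.
Units = (FC + target) / CM = (€5,298,100 + €3,928,000) / €93.78 = 98,380.25, so 98,381 frames.

98,381 frames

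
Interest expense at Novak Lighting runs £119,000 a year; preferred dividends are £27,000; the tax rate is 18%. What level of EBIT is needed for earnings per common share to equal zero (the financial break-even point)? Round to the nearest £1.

Preferred dividends are paid after tax, so their pre-tax equivalent is £27,000 ÷ (1 − 0.18) = £32,926.83.
EPS = 0 when EBIT covers interest plus the pre-tax preferred burden: £119,000 + £32,926.83 = £151,926.83.

£151,927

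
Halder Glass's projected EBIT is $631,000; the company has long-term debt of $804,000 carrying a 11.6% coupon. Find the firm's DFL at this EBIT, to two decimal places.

Annual interest charges come to $93,264.00.
Degree of financial leverage = EBIT / (EBIT − interest) = $631,000 / $537,736.00 = 1.1734.

1.17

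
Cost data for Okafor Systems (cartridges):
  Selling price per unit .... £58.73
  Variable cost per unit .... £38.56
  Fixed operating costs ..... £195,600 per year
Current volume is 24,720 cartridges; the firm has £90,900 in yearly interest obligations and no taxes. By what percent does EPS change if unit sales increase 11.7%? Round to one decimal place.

+27.5%

Contribution at this volume is 24,720 × £20.17 = £498,602.40.
Subtracting fixed costs: EBIT = £498,602.40 − £195,600 = £303,002.40.
Interest = £90,900.00, so EBIT − I = £212,102.40.
Degree of combined leverage = contribution ÷ (EBIT − I) = £498,602.40 ÷ £212,102.40 = 2.3508.
EPS therefore changes by 2.3508 × (+11.7%) = +27.5%.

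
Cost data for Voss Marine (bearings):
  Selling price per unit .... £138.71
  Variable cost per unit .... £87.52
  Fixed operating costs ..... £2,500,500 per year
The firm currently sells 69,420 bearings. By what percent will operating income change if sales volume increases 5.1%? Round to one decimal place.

+17.2%

Total contribution margin = 69,420 × £51.19 = £3,553,609.80.
Operating income = contribution − fixed costs = £3,553,609.80 − £2,500,500 = £1,053,109.80.
DOL = contribution ÷ EBIT = £3,553,609.80 ÷ £1,053,109.80 = 3.3744.
So EBIT moves 3.3744 × (+5.1%) = +17.2%.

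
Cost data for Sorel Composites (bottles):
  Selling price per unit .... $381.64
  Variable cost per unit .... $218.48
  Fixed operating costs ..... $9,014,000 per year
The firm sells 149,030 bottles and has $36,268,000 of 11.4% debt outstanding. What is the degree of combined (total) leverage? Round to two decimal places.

2.18

Total contribution margin = 149,030 × $163.16 = $24,315,734.80.
EBIT = $24,315,734.80 − $9,014,000 = $15,301,734.80. Interest = $4,134,552.00.
DOL = $24,315,734.80 ÷ $15,301,734.80 = 1.5891; DFL = $15,301,734.80 ÷ $11,167,182.80 = 1.3702.
Combined leverage = 1.5891 × 1.3702 = 2.1774.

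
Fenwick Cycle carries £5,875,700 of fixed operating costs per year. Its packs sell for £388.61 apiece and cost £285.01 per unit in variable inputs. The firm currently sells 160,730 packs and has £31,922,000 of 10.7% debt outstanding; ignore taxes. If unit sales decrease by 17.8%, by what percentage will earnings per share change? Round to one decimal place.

Total contribution margin = 160,730 × £103.60 = £16,651,628.00.
EBIT = £16,651,628.00 − £5,875,700 = £10,775,928.00.
Interest = £3,415,654.00, so EBIT − I = £7,360,274.00.
DCL = total CM / (EBIT − I) = £16,651,628.00 / £7,360,274.00 = 2.2624.
%ΔEPS = DCL × %ΔSales = 2.2624 × -17.8% = -40.3%.

-40.3%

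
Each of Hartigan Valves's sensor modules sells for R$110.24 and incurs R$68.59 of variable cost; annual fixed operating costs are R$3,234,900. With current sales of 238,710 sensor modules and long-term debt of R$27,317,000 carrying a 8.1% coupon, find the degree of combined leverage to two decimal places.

2.21

Total contribution margin = 238,710 × R$41.65 = R$9,942,271.50.
Operating income = contribution − fixed costs = R$9,942,271.50 − R$3,234,900 = R$6,707,371.50. Interest = R$2,212,677.00.
DOL = R$9,942,271.50 ÷ R$6,707,371.50 = 1.4823; DFL = R$6,707,371.50 ÷ R$4,494,694.50 = 1.4923.
DCL = DOL × DFL = 1.4823 × 1.4923 = 2.2120.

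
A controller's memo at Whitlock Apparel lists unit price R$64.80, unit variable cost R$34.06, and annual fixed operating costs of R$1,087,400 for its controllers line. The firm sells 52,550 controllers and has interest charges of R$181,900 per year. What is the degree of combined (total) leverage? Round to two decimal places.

Total contribution margin = 52,550 × R$30.74 = R$1,615,387.00.
EBIT = R$1,615,387.00 − R$1,087,400 = R$527,987.00. Interest = R$181,900.00.
DOL = R$1,615,387.00 ÷ R$527,987.00 = 3.0595; DFL = R$527,987.00 ÷ R$346,087.00 = 1.5256.
Combined leverage = 3.0595 × 1.5256 = 4.6676.

4.67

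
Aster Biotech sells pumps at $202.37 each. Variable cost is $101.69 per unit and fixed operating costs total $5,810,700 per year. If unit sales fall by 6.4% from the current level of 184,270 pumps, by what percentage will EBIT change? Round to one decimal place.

-9.3%

At 184,270 units, contribution = 184,270 × $100.68 = $18,552,303.60.
EBIT = $18,552,303.60 − $5,810,700 = $12,741,603.60.
DOL = contribution ÷ EBIT = $18,552,303.60 ÷ $12,741,603.60 = 1.4560.
Operating income changes by 1.4560 × -6.4% = -9.3%.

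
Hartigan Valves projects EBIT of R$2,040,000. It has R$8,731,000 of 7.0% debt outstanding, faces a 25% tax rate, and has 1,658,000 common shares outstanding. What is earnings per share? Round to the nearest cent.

R$0.65

Pre-tax income = R$2,040,000 − R$611,170.00 = R$1,428,830.00.
After tax at 25%: net income = R$1,428,830.00 × 0.75 = R$1,071,622.50.
Per share: R$1,071,622.50 / 1,658,000 shares = R$0.65.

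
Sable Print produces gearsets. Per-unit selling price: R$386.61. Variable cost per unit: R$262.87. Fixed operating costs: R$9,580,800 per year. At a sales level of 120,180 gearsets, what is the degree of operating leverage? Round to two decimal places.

Contribution at this volume is 120,180 × R$123.74 = R$14,871,073.20.
Subtracting fixed costs: EBIT = R$14,871,073.20 − R$9,580,800 = R$5,290,273.20.
So DOL = total CM / EBIT = R$14,871,073.20 / R$5,290,273.20 = 2.8110.

2.81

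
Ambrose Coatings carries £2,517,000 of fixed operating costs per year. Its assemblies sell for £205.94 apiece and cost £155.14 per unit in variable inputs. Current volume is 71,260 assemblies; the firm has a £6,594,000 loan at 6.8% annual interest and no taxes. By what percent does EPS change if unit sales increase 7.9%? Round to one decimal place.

At 71,260 units, contribution = 71,260 × £50.80 = £3,620,008.00.
EBIT = £3,620,008.00 − £2,517,000 = £1,103,008.00.
After interest of £448,392.00, pre-tax earnings = £654,616.00.
Degree of combined leverage = contribution ÷ (EBIT − I) = £3,620,008.00 ÷ £654,616.00 = 5.5300.
%ΔEPS = DCL × %ΔSales = 5.5300 × +7.9% = +43.7%.

+43.7%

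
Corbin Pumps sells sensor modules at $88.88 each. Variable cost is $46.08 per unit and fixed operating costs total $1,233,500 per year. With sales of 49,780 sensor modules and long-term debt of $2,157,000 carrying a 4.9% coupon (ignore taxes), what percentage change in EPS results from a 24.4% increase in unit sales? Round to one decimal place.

Contribution at this volume is 49,780 × $42.80 = $2,130,584.00.
Subtracting fixed costs: EBIT = $2,130,584.00 − $1,233,500 = $897,084.00.
After interest of $105,693.00, pre-tax earnings = $791,391.00.
DCL = total CM / (EBIT − I) = $2,130,584.00 / $791,391.00 = 2.6922.
%ΔEPS = DCL × %ΔSales = 2.6922 × +24.4% = +65.7%.

+65.7%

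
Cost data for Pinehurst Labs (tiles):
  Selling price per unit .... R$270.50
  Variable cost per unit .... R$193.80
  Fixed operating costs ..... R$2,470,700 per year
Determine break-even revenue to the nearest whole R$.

R$8,713,486

Contribution margin per unit = R$270.50 − R$193.80 = R$76.70, a CM ratio of R$76.70 ÷ R$270.50 = 0.2835.
Break-even sales = FC ÷ CM ratio = R$2,470,700 × R$270.50 / R$76.70 = R$8,713,486.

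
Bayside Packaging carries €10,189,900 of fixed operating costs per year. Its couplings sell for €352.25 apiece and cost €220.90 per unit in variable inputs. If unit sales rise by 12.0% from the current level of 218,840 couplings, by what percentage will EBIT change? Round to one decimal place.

At 218,840 units, contribution = 218,840 × €131.35 = €28,744,634.00.
Operating income = contribution − fixed costs = €28,744,634.00 − €10,189,900 = €18,554,734.00.
DOL = contribution ÷ EBIT = €28,744,634.00 ÷ €18,554,734.00 = 1.5492.
Operating income changes by 1.5492 × +12.0% = +18.6%.

+18.6%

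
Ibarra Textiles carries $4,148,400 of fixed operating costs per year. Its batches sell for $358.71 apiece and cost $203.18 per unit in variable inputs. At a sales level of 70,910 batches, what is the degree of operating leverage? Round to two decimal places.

1.60

At 70,910 units, contribution = 70,910 × $155.53 = $11,028,632.30.
Subtracting fixed costs: EBIT = $11,028,632.30 − $4,148,400 = $6,880,232.30.
Degree of operating leverage = $11,028,632.30 / $6,880,232.30 = 1.6029.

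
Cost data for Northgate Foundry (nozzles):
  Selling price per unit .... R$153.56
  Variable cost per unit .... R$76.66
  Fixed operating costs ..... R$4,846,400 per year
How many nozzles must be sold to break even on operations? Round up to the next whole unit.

63,023 nozzles

Contribution margin per unit = R$153.56 − R$76.66 = R$76.90.
Break-even volume = fixed costs ÷ CM per unit = R$4,846,400 ÷ R$76.90 = 63,022.11, so 63,023 nozzles.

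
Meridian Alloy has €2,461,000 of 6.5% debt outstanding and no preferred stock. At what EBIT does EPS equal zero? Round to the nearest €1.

Annual interest = 6.5% × €2,461,000 = €159,965.00.
Without preferred stock the financial break-even is simply EBIT = interest = €159,965.00.

€159,965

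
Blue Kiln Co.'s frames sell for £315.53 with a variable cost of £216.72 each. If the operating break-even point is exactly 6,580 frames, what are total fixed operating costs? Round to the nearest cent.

£650,169.80

Each unit contributes £315.53 − £216.72 = £98.81.
Since BE = FC / CM, FC = 6,580 × £98.81 = £650,169.80.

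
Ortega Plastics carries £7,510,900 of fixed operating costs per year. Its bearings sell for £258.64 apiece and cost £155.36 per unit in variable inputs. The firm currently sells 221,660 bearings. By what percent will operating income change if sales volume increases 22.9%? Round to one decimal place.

Contribution at this volume is 221,660 × £103.28 = £22,893,044.80.
EBIT = £22,893,044.80 − £7,510,900 = £15,382,144.80.
So DOL = total CM / EBIT = £22,893,044.80 / £15,382,144.80 = 1.4883.
So EBIT moves 1.4883 × (+22.9%) = +34.1%.

+34.1%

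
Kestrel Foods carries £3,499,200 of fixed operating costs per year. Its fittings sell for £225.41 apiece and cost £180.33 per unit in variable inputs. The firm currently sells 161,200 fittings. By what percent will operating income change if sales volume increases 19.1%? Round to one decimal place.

Contribution at this volume is 161,200 × £45.08 = £7,266,896.00.
Subtracting fixed costs: EBIT = £7,266,896.00 − £3,499,200 = £3,767,696.00.
DOL = contribution ÷ EBIT = £7,266,896.00 ÷ £3,767,696.00 = 1.9287.
%ΔEBIT = DOL × %ΔSales = 1.9287 × +19.1% = +36.8%.

+36.8%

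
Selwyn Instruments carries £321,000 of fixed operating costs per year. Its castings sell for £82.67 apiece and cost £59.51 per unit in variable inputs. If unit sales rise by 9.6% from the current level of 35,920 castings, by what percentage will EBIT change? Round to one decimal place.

Total contribution margin = 35,920 × £23.16 = £831,907.20.
EBIT = £831,907.20 − £321,000 = £510,907.20.
DOL = contribution ÷ EBIT = £831,907.20 ÷ £510,907.20 = 1.6283.
%ΔEBIT = DOL × %ΔSales = 1.6283 × +9.6% = +15.6%.

+15.6%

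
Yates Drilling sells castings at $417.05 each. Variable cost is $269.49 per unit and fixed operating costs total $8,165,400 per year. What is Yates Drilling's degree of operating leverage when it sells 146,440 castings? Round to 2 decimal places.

At 146,440 units, contribution = 146,440 × $147.56 = $21,608,686.40.
Subtracting fixed costs: EBIT = $21,608,686.40 − $8,165,400 = $13,443,286.40.
So DOL = total CM / EBIT = $21,608,686.40 / $13,443,286.40 = 1.6074.

1.61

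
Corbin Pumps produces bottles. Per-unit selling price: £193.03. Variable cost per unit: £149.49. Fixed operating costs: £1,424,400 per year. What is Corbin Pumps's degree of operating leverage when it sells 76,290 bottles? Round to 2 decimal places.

Total contribution margin = 76,290 × £43.54 = £3,321,666.60.
Operating income = contribution − fixed costs = £3,321,666.60 − £1,424,400 = £1,897,266.60.
So DOL = total CM / EBIT = £3,321,666.60 / £1,897,266.60 = 1.7508.

1.75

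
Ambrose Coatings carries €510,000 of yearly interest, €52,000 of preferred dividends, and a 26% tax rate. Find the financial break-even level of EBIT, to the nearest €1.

Grossing the preferred dividend up to pre-tax terms: €52,000 / (1 − 0.26) = €70,270.27.
Financial break-even EBIT = interest + D_p ÷ (1 − t) = €510,000 + €70,270.27 = €580,270.27.

€580,270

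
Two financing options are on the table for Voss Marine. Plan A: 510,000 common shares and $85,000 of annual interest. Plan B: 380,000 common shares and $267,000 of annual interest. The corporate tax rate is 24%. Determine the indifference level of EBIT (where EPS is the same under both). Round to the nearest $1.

$799,000

At indifference, (EBIT − 85,000)(1 − t)/510,000 = (EBIT − 267,000)(1 − t)/380,000.
The (1 − t) factor cancels: (EBIT − 85,000) × 380,000 = (EBIT − 267,000) × 510,000.
Solving, EBIT = (267,000·510,000 − 85,000·380,000) / (510,000 − 380,000) = 103,870,000,000 / 130,000 = 799,000.00.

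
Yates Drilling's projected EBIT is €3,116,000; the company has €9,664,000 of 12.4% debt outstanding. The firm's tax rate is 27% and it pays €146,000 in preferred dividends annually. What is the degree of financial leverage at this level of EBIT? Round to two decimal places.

Interest = €1,198,336.00.
Pre-tax preferred-dividend burden = €146,000 ÷ (1 − 0.27) = €200,000.00.
DFL = EBIT ÷ [EBIT − I − D_p/(1−t)] = €3,116,000 ÷ [€3,116,000 − €1,198,336.00 − €200,000.00] = €3,116,000 ÷ €1,717,664.00 = 1.8141.

1.81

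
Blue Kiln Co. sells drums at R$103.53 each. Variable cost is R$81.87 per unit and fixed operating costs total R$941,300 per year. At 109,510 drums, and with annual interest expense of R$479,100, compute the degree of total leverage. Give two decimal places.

2.49

Total contribution margin = 109,510 × R$21.66 = R$2,371,986.60.
Subtracting fixed costs: EBIT = R$2,371,986.60 − R$941,300 = R$1,430,686.60. Interest = R$479,100.00, so EBIT − I = R$951,586.60.
DCL = contribution ÷ (EBIT − I) = R$2,371,986.60 ÷ R$951,586.60 = 2.4927.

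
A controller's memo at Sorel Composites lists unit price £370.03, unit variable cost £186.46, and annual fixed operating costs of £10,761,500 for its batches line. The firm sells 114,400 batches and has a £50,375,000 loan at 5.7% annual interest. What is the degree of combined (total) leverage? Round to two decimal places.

Contribution at this volume is 114,400 × £183.57 = £21,000,408.00.
Operating income = contribution − fixed costs = £21,000,408.00 − £10,761,500 = £10,238,908.00. Interest = £2,871,375.00, so EBIT − I = £7,367,533.00.
DCL = contribution ÷ (EBIT − I) = £21,000,408.00 ÷ £7,367,533.00 = 2.8504.

2.85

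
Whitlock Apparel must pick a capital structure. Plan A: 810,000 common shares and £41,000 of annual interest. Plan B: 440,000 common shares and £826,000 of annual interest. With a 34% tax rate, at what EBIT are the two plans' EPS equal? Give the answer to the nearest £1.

£1,759,514

At indifference, (EBIT − 41,000)(1 − t)/810,000 = (EBIT − 826,000)(1 − t)/440,000.
The (1 − t) factor cancels: (EBIT − 41,000) × 440,000 = (EBIT − 826,000) × 810,000.
Solving, EBIT = (826,000·810,000 − 41,000·440,000) / (810,000 − 440,000) = 651,020,000,000 / 370,000 = 1,759,513.51.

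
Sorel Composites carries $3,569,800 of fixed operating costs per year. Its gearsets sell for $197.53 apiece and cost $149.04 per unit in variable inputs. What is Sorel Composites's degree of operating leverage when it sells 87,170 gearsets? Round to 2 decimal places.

Contribution at this volume is 87,170 × $48.49 = $4,226,873.30.
Subtracting fixed costs: EBIT = $4,226,873.30 − $3,569,800 = $657,073.30.
Degree of operating leverage = $4,226,873.30 / $657,073.30 = 6.4329.

6.43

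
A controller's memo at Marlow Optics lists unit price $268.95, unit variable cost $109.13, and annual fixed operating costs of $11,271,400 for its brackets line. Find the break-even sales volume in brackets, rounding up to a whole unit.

Each unit contributes $268.95 − $109.13 = $159.82.
Break-even volume = fixed costs ÷ CM per unit = $11,271,400 ÷ $159.82 = 70,525.59, so 70,526 brackets.

70,526 brackets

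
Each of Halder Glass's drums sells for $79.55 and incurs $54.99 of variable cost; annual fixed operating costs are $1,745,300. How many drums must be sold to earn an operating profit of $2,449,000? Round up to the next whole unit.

Contribution margin per unit = $79.55 − $54.99 = $24.56.
Need Q such that Q × $24.56 − $1,745,300 = $2,449,000, i.e. Q = $4,194,300 / $24.56 = 170,777.69 → 170,778.

170,778 drums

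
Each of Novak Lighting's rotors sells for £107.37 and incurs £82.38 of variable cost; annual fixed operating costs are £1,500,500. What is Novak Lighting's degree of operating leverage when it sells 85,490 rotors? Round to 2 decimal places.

At 85,490 units, contribution = 85,490 × £24.99 = £2,136,395.10.
Operating income = contribution − fixed costs = £2,136,395.10 − £1,500,500 = £635,895.10.
Degree of operating leverage = £2,136,395.10 / £635,895.10 = 3.3597.

3.36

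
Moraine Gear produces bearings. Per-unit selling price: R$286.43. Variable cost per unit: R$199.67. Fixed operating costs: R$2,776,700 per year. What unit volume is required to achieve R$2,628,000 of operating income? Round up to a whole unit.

Contribution margin per unit = R$286.43 − R$199.67 = R$86.76.
Need Q such that Q × R$86.76 − R$2,776,700 = R$2,628,000, i.e. Q = R$5,404,700 / R$86.76 = 62,294.84 → 62,295.

62,295 bearings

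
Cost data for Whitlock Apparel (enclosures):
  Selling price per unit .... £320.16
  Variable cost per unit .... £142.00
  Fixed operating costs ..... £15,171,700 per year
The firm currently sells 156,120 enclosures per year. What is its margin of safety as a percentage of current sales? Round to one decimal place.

45.5%

Each unit contributes £320.16 − £142.00 = £178.16. Break-even units = £15,171,700 ÷ £178.16 = 85,157.72; break-even revenue = 85,157.72 × £320.16 = £27,264,096.72.
Actual sales revenue = 156,120 × £320.16 = £49,983,379.20.
Margin of safety = (£49,983,379.20 − £27,264,096.72) ÷ £49,983,379.20 = 45.5%.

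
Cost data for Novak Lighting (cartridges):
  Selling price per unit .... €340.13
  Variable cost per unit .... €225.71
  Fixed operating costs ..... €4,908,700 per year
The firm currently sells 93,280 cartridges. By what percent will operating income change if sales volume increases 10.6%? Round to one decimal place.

Contribution at this volume is 93,280 × €114.42 = €10,673,097.60.
EBIT = €10,673,097.60 − €4,908,700 = €5,764,397.60.
Degree of operating leverage = €10,673,097.60 / €5,764,397.60 = 1.8516.
So EBIT moves 1.8516 × (+10.6%) = +19.6%.

+19.6%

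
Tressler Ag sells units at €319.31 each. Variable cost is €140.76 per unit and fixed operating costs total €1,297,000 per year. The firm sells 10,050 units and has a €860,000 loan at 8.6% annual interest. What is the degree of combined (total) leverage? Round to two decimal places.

4.24

At 10,050 units, contribution = 10,050 × €178.55 = €1,794,427.50.
Operating income = contribution − fixed costs = €1,794,427.50 − €1,297,000 = €497,427.50. Interest = €73,960.00.
DOL = €1,794,427.50 ÷ €497,427.50 = 3.6074; DFL = €497,427.50 ÷ €423,467.50 = 1.1747.
Combined leverage = 3.6074 × 1.1747 = 4.2376.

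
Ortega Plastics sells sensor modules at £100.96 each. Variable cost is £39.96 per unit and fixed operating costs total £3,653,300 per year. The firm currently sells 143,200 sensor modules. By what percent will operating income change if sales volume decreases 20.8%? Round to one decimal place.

Total contribution margin = 143,200 × £61.00 = £8,735,200.00.
Subtracting fixed costs: EBIT = £8,735,200.00 − £3,653,300 = £5,081,900.00.
DOL = contribution ÷ EBIT = £8,735,200.00 ÷ £5,081,900.00 = 1.7189.
Operating income changes by 1.7189 × -20.8% = -35.8%.

-35.8%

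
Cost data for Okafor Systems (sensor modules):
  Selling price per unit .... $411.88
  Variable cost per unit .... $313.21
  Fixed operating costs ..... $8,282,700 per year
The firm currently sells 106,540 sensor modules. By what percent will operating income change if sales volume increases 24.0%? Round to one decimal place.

+113.2%

At 106,540 units, contribution = 106,540 × $98.67 = $10,512,301.80.
Operating income = contribution − fixed costs = $10,512,301.80 − $8,282,700 = $2,229,601.80.
DOL = contribution ÷ EBIT = $10,512,301.80 ÷ $2,229,601.80 = 4.7149.
%ΔEBIT = DOL × %ΔSales = 4.7149 × +24.0% = +113.2%.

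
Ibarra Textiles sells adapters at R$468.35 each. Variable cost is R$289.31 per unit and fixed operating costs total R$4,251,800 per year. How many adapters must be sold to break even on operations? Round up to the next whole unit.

Contribution margin per unit = R$468.35 − R$289.31 = R$179.04.
Units to break even: R$4,251,800 ÷ R$179.04 = 23,747.77, rounded up to 23,748.

23,748 adapters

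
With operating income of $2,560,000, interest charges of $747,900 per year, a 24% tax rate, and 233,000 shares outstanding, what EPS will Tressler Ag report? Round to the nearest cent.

Interest = $747,900.00, so EBT = $2,560,000 − $747,900.00 = $1,812,100.00.
After tax at 24%: net income = $1,812,100.00 × 0.76 = $1,377,196.00.
Per share: $1,377,196.00 / 233,000 shares = $5.91.

$5.91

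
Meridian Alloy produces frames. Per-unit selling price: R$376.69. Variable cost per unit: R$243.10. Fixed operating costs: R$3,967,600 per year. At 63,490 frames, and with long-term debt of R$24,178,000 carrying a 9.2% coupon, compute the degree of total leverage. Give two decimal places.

3.70

Total contribution margin = 63,490 × R$133.59 = R$8,481,629.10.
Subtracting fixed costs: EBIT = R$8,481,629.10 − R$3,967,600 = R$4,514,029.10. Interest = R$2,224,376.00, so EBIT − I = R$2,289,653.10.
Degree of total leverage = total CM / (EBIT − interest) = R$8,481,629.10 / R$2,289,653.10 = 3.7043.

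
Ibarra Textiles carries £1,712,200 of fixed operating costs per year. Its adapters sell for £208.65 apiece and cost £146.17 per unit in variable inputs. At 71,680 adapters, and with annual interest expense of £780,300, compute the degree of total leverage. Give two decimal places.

Total contribution margin = 71,680 × £62.48 = £4,478,566.40.
Operating income = contribution − fixed costs = £4,478,566.40 − £1,712,200 = £2,766,366.40. Interest = £780,300.00, so EBIT − I = £1,986,066.40.
DCL = contribution ÷ (EBIT − I) = £4,478,566.40 ÷ £1,986,066.40 = 2.2550.

2.25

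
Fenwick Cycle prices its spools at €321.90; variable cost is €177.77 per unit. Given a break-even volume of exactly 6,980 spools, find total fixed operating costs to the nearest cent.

€1,006,027.40

Each unit contributes €321.90 − €177.77 = €144.13.
Fixed costs = break-even units × CM = 6,980 × €144.13 = €1,006,027.40.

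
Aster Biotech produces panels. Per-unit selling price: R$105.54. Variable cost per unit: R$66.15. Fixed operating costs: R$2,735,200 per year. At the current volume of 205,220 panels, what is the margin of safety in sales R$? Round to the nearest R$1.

R$14,330,333

Each unit contributes R$105.54 − R$66.15 = R$39.39. Break-even units = R$2,735,200 ÷ R$39.39 = 69,438.94; break-even revenue = 69,438.94 × R$105.54 = R$7,328,586.14.
Actual sales revenue = 205,220 × R$105.54 = R$21,658,918.80.
Margin of safety = R$21,658,918.80 − R$7,328,586.14 = R$14,330,333.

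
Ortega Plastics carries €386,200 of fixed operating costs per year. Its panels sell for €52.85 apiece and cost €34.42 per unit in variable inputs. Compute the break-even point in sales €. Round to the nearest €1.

€1,107,470

Contribution margin per unit = €52.85 − €34.42 = €18.43, a CM ratio of €18.43 ÷ €52.85 = 0.3487.
Break-even revenue = fixed costs × price ÷ CM = €386,200 × €52.85 ÷ €18.43 = €1,107,470.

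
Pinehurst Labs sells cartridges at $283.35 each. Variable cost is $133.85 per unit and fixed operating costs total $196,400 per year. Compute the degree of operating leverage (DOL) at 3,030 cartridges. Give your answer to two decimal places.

Total contribution margin = 3,030 × $149.50 = $452,985.00.
Operating income = contribution − fixed costs = $452,985.00 − $196,400 = $256,585.00.
Degree of operating leverage = $452,985.00 / $256,585.00 = 1.7654.

1.77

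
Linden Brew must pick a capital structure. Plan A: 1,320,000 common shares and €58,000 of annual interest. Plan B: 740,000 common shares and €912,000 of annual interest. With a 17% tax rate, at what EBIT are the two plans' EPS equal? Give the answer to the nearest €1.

Set EPS_A = EPS_B: (EBIT − €58,000)(1 − 0.17) ÷ 1,320,000 = (EBIT − €912,000)(1 − 0.17) ÷ 740,000.
Cancelling (1 − t) and cross-multiplying: 740,000·(EBIT − 58,000) = 1,320,000·(EBIT − 912,000).
Solving, EBIT = (912,000·1,320,000 − 58,000·740,000) / (1,320,000 − 740,000) = 1,160,920,000,000 / 580,000 = 2,001,586.21.

€2,001,586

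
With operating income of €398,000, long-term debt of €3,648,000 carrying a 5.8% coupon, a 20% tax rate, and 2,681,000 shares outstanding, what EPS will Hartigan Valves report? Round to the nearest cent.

Interest = €211,584.00, so EBT = €398,000 − €211,584.00 = €186,416.00.
Net income = €186,416.00 × (1 − 0.20) = €149,132.80.
EPS = €149,132.80 ÷ 2,681,000 = €0.06.

€0.06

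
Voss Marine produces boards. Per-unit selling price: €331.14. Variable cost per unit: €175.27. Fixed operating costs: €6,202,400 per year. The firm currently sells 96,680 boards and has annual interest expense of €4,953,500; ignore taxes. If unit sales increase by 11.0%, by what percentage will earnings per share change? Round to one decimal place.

+42.4%

At 96,680 units, contribution = 96,680 × €155.87 = €15,069,511.60.
Subtracting fixed costs: EBIT = €15,069,511.60 − €6,202,400 = €8,867,111.60.
Interest = €4,953,500.00, so EBIT − I = €3,913,611.60.
Degree of combined leverage = contribution ÷ (EBIT − I) = €15,069,511.60 ÷ €3,913,611.60 = 3.8505.
%ΔEPS = DCL × %ΔSales = 3.8505 × +11.0% = +42.4%.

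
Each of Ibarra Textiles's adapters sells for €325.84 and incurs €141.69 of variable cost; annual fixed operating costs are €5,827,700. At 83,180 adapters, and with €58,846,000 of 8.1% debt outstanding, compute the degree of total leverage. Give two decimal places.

Total contribution margin = 83,180 × €184.15 = €15,317,597.00.
EBIT = €15,317,597.00 − €5,827,700 = €9,489,897.00. Interest = €4,766,526.00.
DOL = €15,317,597.00 ÷ €9,489,897.00 = 1.6141; DFL = €9,489,897.00 ÷ €4,723,371.00 = 2.0091.
Combined leverage = 1.6141 × 2.0091 = 3.2429.

3.24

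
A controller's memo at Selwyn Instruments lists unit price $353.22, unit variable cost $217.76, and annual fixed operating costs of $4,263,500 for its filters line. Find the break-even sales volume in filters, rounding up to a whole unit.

31,475 filters

Unit CM = price − variable cost = $353.22 − $217.76 = $135.46.
Units to break even: $4,263,500 ÷ $135.46 = 31,474.24, rounded up to 31,475.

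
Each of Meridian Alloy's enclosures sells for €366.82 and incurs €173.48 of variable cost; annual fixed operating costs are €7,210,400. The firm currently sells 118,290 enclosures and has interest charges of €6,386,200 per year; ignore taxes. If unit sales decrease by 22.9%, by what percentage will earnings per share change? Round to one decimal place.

Contribution at this volume is 118,290 × €193.34 = €22,870,188.60.
Operating income = contribution − fixed costs = €22,870,188.60 − €7,210,400 = €15,659,788.60.
Interest = €6,386,200.00, so EBIT − I = €9,273,588.60.
Degree of combined leverage = contribution ÷ (EBIT − I) = €22,870,188.60 ÷ €9,273,588.60 = 2.4662.
EPS therefore changes by 2.4662 × (-22.9%) = -56.5%.

-56.5%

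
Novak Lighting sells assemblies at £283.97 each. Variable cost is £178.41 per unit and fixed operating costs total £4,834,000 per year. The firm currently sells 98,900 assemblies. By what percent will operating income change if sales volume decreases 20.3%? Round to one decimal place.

Contribution at this volume is 98,900 × £105.56 = £10,439,884.00.
Operating income = contribution − fixed costs = £10,439,884.00 − £4,834,000 = £5,605,884.00.
Degree of operating leverage = £10,439,884.00 / £5,605,884.00 = 1.8623.
%ΔEBIT = DOL × %ΔSales = 1.8623 × -20.3% = -37.8%.

-37.8%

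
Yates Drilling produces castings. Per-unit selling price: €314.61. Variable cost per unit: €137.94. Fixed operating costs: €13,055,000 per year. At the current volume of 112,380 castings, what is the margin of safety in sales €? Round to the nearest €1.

€12,107,819

Unit CM = price − variable cost = €314.61 − €137.94 = €176.67. Break-even units = €13,055,000 ÷ €176.67 = 73,894.83; break-even revenue = 73,894.83 × €314.61 = €23,248,053.15.
Actual sales revenue = 112,380 × €314.61 = €35,355,871.80.
Margin of safety = €35,355,871.80 − €23,248,053.15 = €12,107,819.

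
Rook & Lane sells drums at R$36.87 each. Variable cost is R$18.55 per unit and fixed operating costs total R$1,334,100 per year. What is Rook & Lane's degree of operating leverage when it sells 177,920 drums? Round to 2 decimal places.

Contribution at this volume is 177,920 × R$18.32 = R$3,259,494.40.
EBIT = R$3,259,494.40 − R$1,334,100 = R$1,925,394.40.
So DOL = total CM / EBIT = R$3,259,494.40 / R$1,925,394.40 = 1.6929.

1.69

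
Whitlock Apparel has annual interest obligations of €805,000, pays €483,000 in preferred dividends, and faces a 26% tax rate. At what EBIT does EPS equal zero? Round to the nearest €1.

Preferred dividends are paid after tax, so their pre-tax equivalent is €483,000 ÷ (1 − 0.26) = €652,702.70.
EPS = 0 when EBIT covers interest plus the pre-tax preferred burden: €805,000 + €652,702.70 = €1,457,702.70.

€1,457,703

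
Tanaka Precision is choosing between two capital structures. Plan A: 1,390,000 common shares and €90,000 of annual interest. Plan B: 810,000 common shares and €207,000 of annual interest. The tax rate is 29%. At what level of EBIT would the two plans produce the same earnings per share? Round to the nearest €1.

€370,397

Set EPS_A = EPS_B: (EBIT − €90,000)(1 − 0.29) ÷ 1,390,000 = (EBIT − €207,000)(1 − 0.29) ÷ 810,000.
The (1 − t) factor cancels: (EBIT − 90,000) × 810,000 = (EBIT − 207,000) × 1,390,000.
Solving, EBIT = (207,000·1,390,000 − 90,000·810,000) / (1,390,000 − 810,000) = 214,830,000,000 / 580,000 = 370,396.55.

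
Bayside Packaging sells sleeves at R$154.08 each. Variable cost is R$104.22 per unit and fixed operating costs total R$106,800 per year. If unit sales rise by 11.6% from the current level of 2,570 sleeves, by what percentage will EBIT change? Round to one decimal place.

+69.7%

At 2,570 units, contribution = 2,570 × R$49.86 = R$128,140.20.
EBIT = R$128,140.20 − R$106,800 = R$21,340.20.
So DOL = total CM / EBIT = R$128,140.20 / R$21,340.20 = 6.0046.
%ΔEBIT = DOL × %ΔSales = 6.0046 × +11.6% = +69.7%.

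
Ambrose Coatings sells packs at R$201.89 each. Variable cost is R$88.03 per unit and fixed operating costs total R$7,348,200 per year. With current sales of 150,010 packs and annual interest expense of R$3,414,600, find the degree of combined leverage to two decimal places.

Total contribution margin = 150,010 × R$113.86 = R$17,080,138.60.
Operating income = contribution − fixed costs = R$17,080,138.60 − R$7,348,200 = R$9,731,938.60. Interest = R$3,414,600.00.
DOL = R$17,080,138.60 ÷ R$9,731,938.60 = 1.7551; DFL = R$9,731,938.60 ÷ R$6,317,338.60 = 1.5405.
DCL = DOL × DFL = 1.7551 × 1.5405 = 2.7037.

2.70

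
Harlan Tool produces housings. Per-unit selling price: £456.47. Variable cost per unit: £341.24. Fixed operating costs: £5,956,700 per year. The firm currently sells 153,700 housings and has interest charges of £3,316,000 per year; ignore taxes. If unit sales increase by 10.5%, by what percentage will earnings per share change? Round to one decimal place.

+22.0%

At 153,700 units, contribution = 153,700 × £115.23 = £17,710,851.00.
Operating income = contribution − fixed costs = £17,710,851.00 − £5,956,700 = £11,754,151.00.
Interest = £3,316,000.00, so EBIT − I = £8,438,151.00.
Degree of combined leverage = contribution ÷ (EBIT − I) = £17,710,851.00 ÷ £8,438,151.00 = 2.0989.
EPS therefore changes by 2.0989 × (+10.5%) = +22.0%.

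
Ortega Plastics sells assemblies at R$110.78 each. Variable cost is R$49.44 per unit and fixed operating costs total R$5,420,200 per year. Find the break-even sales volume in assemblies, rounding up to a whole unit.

88,364 assemblies

Contribution margin per unit = R$110.78 − R$49.44 = R$61.34.
Break-even volume = fixed costs ÷ CM per unit = R$5,420,200 ÷ R$61.34 = 88,363.22, so 88,364 assemblies.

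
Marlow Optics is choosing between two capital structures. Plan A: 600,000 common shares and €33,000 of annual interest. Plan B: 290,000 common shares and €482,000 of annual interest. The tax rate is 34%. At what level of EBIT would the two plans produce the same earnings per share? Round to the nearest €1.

€902,032

At indifference, (EBIT − 33,000)(1 − t)/600,000 = (EBIT − 482,000)(1 − t)/290,000.
The (1 − t) factor cancels: (EBIT − 33,000) × 290,000 = (EBIT − 482,000) × 600,000.
EBIT × (600,000 − 290,000) = 482,000 × 600,000 − 33,000 × 290,000 = 279,630,000,000, so EBIT = 279,630,000,000 ÷ 310,000 = 902,032.26.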